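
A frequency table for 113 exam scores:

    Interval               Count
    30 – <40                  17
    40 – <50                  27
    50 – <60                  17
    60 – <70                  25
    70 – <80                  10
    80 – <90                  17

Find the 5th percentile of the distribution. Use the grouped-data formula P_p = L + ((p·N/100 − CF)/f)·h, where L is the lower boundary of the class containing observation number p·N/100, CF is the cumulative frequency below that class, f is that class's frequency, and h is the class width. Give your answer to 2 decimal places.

33.32

N = 113; target position k = 5/100 · 113 = 5.65.
Cumulative frequencies: 17, 44, 61, 86, 96, 113.
Observation 5.65 falls in the class 30 – <40.
L = 30, CF = 0, f = 17, h = 10.
P5 = 30 + ((5.65 − 0)/17)·10 = 30 + 3.32353 = 33.3235.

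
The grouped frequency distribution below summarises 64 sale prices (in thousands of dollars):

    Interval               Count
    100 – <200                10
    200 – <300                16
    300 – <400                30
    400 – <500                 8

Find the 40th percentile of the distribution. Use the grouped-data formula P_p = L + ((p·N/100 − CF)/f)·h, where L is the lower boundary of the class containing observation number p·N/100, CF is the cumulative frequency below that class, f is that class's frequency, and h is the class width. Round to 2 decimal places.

297.50

N = 64; target position k = 40/100 · 64 = 25.6.
Cumulative frequencies: 10, 26, 56, 64.
Observation 25.6 falls in the class 200 – <300.
L = 200, CF = 10, f = 16, h = 100.
P40 = 200 + ((25.6 − 10)/16)·100 = 200 + 97.5 = 297.5.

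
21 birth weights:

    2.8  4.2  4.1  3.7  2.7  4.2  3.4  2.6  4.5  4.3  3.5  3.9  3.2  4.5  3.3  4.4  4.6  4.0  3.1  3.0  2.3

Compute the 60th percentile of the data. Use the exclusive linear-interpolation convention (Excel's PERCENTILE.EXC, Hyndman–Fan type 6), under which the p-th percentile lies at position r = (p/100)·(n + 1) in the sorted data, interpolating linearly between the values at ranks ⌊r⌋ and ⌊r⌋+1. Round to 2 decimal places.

4.02

Sorted: 2.3, 2.6, 2.7, 2.8, 3.0, 3.1, 3.2, 3.3, 3.4, 3.5, 3.7, 3.9, 4.0, 4.1, 4.2, 4.2, 4.3, 4.4, 4.5, 4.5, 4.6.
n = 21.
r = (60/100)·(21 + 1) = 13.2.
Rank 13 is 4.0 and rank 14 is 4.1.
Interpolate: 4.0 + 0.2·(4.1 − 4.0) = 4.0 + 0.2·0.1 = 4.02.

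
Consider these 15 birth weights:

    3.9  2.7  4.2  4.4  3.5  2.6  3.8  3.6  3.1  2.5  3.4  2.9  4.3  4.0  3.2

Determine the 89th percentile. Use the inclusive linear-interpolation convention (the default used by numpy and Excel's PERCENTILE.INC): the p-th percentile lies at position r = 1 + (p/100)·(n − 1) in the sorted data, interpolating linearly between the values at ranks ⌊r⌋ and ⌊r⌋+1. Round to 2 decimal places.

4.25

Sorted: 2.5, 2.6, 2.7, 2.9, 3.1, 3.2, 3.4, 3.5, 3.6, 3.8, 3.9, 4.0, 4.2, 4.3, 4.4.
n = 15.
r = 1 + (89/100)·(15 − 1) = 1 + 12.46 = 13.46.
Rank 13 is 4.2 and rank 14 is 4.3.
Interpolate: 4.2 + 0.46·(4.3 − 4.2) = 4.2 + 0.46·0.1 = 4.246.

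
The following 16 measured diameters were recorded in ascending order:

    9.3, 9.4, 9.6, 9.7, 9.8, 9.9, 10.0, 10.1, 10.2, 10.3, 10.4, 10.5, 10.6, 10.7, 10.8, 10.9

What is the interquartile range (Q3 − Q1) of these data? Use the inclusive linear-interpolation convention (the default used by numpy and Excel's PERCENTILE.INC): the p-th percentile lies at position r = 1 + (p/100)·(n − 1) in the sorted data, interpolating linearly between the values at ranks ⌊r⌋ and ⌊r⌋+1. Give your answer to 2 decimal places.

0.75

n = 16.
P25: r = 4.75; ranks 4–5 are 9.7, 9.8; interpolating gives 9.775.
P75: r = 12.25; ranks 12–13 are 10.5, 10.6; interpolating gives 10.525.
Difference: 10.525 − 9.775 = 0.75.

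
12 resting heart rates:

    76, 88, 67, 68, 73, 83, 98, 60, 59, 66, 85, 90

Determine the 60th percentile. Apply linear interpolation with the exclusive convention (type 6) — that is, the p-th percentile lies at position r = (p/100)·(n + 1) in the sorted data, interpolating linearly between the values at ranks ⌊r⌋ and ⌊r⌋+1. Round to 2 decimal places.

81.60

Sorted: 59, 60, 66, 67, 68, 73, 76, 83, 85, 88, 90, 98.
n = 12.
r = (60/100)·(12 + 1) = 7.8.
Rank 7 is 76 and rank 8 is 83.
Interpolate: 76 + 0.8·(83 − 76) = 76 + 0.8·7 = 81.6.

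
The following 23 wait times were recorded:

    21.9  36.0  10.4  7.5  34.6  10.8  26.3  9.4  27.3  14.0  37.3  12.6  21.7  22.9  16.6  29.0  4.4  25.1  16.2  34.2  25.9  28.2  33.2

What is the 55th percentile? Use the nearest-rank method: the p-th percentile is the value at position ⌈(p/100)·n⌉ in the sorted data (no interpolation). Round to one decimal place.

25.1

Sorted: 4.4, 7.5, 9.4, 10.4, 10.8, 12.6, 14.0, 16.2, 16.6, 21.7, 21.9, 22.9, 25.1, 25.9, 26.3, 27.3, 28.2, 29.0, 33.2, 34.2, 34.6, 36.0, 37.3.
n = 23.
Position = ⌈55/100 · 23⌉ = ⌈12.65⌉ = 13.
The value at rank 13 is 25.1.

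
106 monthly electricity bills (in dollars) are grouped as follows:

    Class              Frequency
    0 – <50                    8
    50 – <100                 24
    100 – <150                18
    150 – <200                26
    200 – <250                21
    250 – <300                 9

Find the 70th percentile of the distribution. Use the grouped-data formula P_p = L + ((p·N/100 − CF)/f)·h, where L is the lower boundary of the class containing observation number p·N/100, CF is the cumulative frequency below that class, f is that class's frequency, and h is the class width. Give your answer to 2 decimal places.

N = 106; target position k = 70/100 · 106 = 74.2.
Cumulative frequencies: 8, 32, 50, 76, 97, 106.
Observation 74.2 falls in the class 150 – <200.
L = 150, CF = 50, f = 26, h = 50.
P70 = 150 + ((74.2 − 50)/26)·50 = 150 + 46.5385 = 196.538.

196.54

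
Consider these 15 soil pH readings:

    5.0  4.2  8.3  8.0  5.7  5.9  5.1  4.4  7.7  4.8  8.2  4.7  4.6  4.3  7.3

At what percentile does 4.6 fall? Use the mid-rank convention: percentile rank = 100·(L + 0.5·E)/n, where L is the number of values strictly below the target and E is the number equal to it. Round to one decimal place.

Sorted: 4.2, 4.3, 4.4, 4.6, 4.7, 4.8, 5.0, 5.1, 5.7, 5.9, 7.3, 7.7, 8.0, 8.2, 8.3.
Count below 4.6: L = 3; count equal: E = 1; n = 15.
Percentile rank = 100·(3 + 0.5·1)/15 = 100·3.5/15 = 23.33.

23.3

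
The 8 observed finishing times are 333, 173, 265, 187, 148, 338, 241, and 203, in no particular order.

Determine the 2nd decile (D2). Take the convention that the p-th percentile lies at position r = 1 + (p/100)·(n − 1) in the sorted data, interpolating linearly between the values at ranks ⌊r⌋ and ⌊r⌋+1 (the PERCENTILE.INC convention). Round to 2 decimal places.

Sorted: 148, 173, 187, 203, 241, 265, 333, 338.
n = 8.
r = 1 + (20/100)·(8 − 1) = 1 + 1.4 = 2.4.
Rank 2 is 173 and rank 3 is 187.
Interpolate: 173 + 0.4·(187 − 173) = 173 + 0.4·14 = 178.6.

178.60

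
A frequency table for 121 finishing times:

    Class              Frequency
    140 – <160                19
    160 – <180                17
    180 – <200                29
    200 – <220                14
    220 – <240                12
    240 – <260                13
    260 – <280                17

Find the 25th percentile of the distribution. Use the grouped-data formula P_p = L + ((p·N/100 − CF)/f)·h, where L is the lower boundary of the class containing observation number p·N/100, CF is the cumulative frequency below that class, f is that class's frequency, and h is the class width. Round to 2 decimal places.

N = 121; target position k = 25/100 · 121 = 30.25.
Cumulative frequencies: 19, 36, 65, 79, 91, 104, 121.
Observation 30.25 falls in the class 160 – <180.
L = 160, CF = 19, f = 17, h = 20.
P25 = 160 + ((30.25 − 19)/17)·20 = 160 + 13.2353 = 173.235.

173.24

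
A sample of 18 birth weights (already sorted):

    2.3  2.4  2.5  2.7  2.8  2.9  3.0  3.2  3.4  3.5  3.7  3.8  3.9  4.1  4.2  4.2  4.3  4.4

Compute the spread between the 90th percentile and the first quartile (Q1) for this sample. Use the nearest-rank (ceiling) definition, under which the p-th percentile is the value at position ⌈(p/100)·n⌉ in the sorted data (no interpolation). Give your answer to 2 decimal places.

1.50

n = 18.
P25: rank ⌈25/100·18⌉ = 5 → 2.8.
P90: rank ⌈90/100·18⌉ = 17 → 4.3.
Difference: 4.3 − 2.8 = 1.5.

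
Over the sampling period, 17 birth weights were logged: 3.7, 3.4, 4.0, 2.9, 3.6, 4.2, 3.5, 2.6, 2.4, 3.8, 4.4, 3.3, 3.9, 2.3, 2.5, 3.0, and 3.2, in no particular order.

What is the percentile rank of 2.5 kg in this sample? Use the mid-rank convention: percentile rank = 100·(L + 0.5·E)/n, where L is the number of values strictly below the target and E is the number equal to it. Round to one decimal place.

14.7

Sorted: 2.3, 2.4, 2.5, 2.6, 2.9, 3.0, 3.2, 3.3, 3.4, 3.5, 3.6, 3.7, 3.8, 3.9, 4.0, 4.2, 4.4.
Count below 2.5: L = 2; count equal: E = 1; n = 17.
Percentile rank = 100·(2 + 0.5·1)/17 = 100·2.5/17 = 14.71.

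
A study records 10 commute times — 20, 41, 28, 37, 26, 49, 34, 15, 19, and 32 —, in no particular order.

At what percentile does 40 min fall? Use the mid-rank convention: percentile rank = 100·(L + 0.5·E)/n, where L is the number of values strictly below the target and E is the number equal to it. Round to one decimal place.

Sorted: 15, 19, 20, 26, 28, 32, 34, 37, 41, 49.
Count below 40: L = 8; count equal: E = 0; n = 10.
Percentile rank = 100·(8 + 0.5·0)/10 = 100·8/10 = 80.

80.0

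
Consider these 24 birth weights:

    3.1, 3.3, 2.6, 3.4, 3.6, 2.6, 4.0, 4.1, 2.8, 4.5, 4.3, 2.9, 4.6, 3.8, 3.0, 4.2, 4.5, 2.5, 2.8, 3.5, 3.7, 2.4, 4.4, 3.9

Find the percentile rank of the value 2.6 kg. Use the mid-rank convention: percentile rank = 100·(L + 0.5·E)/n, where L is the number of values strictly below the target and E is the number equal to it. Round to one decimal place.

Sorted: 2.4, 2.5, 2.6, 2.6, 2.8, 2.8, 2.9, 3.0, 3.1, 3.3, 3.4, 3.5, 3.6, 3.7, 3.8, 3.9, 4.0, 4.1, 4.2, 4.3, 4.4, 4.5, 4.5, 4.6.
Count below 2.6: L = 2; count equal: E = 2; n = 24.
Percentile rank = 100·(2 + 0.5·2)/24 = 100·3/24 = 12.5.

12.5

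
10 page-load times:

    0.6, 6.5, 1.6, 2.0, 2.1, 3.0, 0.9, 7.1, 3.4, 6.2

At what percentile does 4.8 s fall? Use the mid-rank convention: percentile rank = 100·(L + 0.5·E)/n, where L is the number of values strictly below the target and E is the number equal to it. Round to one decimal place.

Sorted: 0.6, 0.9, 1.6, 2.0, 2.1, 3.0, 3.4, 6.2, 6.5, 7.1.
Count below 4.8: L = 7; count equal: E = 0; n = 10.
Percentile rank = 100·(7 + 0.5·0)/10 = 100·7/10 = 70.

70.0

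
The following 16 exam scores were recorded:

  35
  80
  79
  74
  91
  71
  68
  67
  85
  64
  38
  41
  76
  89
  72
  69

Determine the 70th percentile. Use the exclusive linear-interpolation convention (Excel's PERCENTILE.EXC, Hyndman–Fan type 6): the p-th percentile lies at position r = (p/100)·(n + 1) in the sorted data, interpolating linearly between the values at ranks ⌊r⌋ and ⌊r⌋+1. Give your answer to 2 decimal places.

Sorted: 35, 38, 41, 64, 67, 68, 69, 71, 72, 74, 76, 79, 80, 85, 89, 91.
n = 16.
r = (70/100)·(16 + 1) = 11.9.
Rank 11 is 76 and rank 12 is 79.
Interpolate: 76 + 0.9·(79 − 76) = 76 + 0.9·3 = 78.7.

78.70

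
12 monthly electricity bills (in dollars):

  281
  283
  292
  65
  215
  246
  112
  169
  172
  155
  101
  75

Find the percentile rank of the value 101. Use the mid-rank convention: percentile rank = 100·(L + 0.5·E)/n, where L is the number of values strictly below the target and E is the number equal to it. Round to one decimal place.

Sorted: 65, 75, 101, 112, 155, 169, 172, 215, 246, 281, 283, 292.
Count below 101: L = 2; count equal: E = 1; n = 12.
Percentile rank = 100·(2 + 0.5·1)/12 = 100·2.5/12 = 20.83.

20.8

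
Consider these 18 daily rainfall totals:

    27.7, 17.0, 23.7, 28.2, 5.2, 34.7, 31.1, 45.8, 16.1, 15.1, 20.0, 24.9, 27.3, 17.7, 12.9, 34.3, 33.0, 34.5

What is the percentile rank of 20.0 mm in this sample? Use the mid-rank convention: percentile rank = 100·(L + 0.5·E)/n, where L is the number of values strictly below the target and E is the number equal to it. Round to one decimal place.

36.1

Sorted: 5.2, 12.9, 15.1, 16.1, 17.0, 17.7, 20.0, 23.7, 24.9, 27.3, 27.7, 28.2, 31.1, 33.0, 34.3, 34.5, 34.7, 45.8.
Count below 20.0: L = 6; count equal: E = 1; n = 18.
Percentile rank = 100·(6 + 0.5·1)/18 = 100·6.5/18 = 36.11.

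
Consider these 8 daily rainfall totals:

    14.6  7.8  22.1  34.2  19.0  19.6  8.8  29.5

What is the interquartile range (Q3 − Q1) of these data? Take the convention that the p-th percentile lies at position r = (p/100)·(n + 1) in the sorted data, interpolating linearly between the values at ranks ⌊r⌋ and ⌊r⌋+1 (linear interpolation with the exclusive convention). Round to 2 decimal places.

Sorted: 7.8, 8.8, 14.6, 19.0, 19.6, 22.1, 29.5, 34.2.
n = 8.
P25: r = 2.25; ranks 2–3 are 8.8, 14.6; interpolating gives 10.25.
P75: r = 6.75; ranks 6–7 are 22.1, 29.5; interpolating gives 27.65.
Difference: 27.65 − 10.25 = 17.4.

17.40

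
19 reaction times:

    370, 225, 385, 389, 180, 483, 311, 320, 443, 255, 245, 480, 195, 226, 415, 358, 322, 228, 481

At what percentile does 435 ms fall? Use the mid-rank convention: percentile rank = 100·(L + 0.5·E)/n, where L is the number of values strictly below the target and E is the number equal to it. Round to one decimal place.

78.9

Sorted: 180, 195, 225, 226, 228, 245, 255, 311, 320, 322, 358, 370, 385, 389, 415, 443, 480, 481, 483.
Count below 435: L = 15; count equal: E = 0; n = 19.
Percentile rank = 100·(15 + 0.5·0)/19 = 100·15/19 = 78.95.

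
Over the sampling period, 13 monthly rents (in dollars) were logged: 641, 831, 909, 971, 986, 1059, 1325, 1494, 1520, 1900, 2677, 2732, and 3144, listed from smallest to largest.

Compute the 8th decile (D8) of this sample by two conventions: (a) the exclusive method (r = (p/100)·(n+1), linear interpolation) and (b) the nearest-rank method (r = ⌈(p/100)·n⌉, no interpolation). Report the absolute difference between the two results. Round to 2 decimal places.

11.00

n = 13.
(a) r = 11.2; between ranks 11 (2677) and 12 (2732): 2688.
(b) the nearest-rank method: rank 11 → 2677.
|2688 − 2677| = 11.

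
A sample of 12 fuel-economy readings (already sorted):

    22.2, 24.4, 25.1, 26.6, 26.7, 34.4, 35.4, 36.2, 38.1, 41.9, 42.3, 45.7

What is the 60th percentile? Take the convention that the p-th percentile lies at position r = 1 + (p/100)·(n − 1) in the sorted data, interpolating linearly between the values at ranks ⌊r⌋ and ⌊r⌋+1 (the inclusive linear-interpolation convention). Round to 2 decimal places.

n = 12.
r = 1 + (60/100)·(12 − 1) = 1 + 6.6 = 7.6.
Rank 7 is 35.4 and rank 8 is 36.2.
Interpolate: 35.4 + 0.6·(36.2 − 35.4) = 35.4 + 0.6·0.8 = 35.88.

35.88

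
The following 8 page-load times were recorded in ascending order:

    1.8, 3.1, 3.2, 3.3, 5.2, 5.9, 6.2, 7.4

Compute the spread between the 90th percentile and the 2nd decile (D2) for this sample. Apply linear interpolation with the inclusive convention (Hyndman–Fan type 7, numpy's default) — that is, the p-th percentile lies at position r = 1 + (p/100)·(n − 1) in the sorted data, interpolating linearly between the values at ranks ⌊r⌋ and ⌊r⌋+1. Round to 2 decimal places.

n = 8.
P20: r = 2.4; ranks 2–3 are 3.1, 3.2; interpolating gives 3.14.
P90: r = 7.3; ranks 7–8 are 6.2, 7.4; interpolating gives 6.56.
Difference: 6.56 − 3.14 = 3.42.

3.42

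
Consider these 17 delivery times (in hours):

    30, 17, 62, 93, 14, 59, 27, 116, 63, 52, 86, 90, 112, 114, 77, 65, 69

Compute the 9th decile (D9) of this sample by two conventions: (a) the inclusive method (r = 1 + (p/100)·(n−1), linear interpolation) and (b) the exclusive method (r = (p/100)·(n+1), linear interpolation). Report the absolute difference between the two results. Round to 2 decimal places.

Sorted: 14, 17, 27, 30, 52, 59, 62, 63, 65, 69, 77, 86, 90, 93, 112, 114, 116.
n = 17.
(a) r = 15.4; between ranks 15 (112) and 16 (114): 112.8.
(b) r = 16.2; between ranks 16 (114) and 17 (116): 114.4.
|112.8 − 114.4| = 1.6.

1.60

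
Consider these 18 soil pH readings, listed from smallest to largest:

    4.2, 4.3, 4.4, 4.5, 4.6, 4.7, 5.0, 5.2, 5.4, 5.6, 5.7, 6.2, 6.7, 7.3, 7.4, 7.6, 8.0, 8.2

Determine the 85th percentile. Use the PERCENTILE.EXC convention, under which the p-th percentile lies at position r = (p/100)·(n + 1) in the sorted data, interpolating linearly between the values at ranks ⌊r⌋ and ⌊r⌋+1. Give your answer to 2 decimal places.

7.66

n = 18.
r = (85/100)·(18 + 1) = 16.15.
Rank 16 is 7.6 and rank 17 is 8.0.
Interpolate: 7.6 + 0.15·(8.0 − 7.6) = 7.6 + 0.15·0.4 = 7.66.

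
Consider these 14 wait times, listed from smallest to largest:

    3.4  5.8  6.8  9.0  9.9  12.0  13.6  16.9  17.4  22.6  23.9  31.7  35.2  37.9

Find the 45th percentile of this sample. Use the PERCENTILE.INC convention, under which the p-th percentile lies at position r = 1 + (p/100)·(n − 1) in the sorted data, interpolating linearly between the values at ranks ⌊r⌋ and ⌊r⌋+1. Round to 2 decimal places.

13.36

n = 14.
r = 1 + (45/100)·(14 − 1) = 1 + 5.85 = 6.85.
Rank 6 is 12.0 and rank 7 is 13.6.
Interpolate: 12.0 + 0.85·(13.6 − 12.0) = 12.0 + 0.85·1.6 = 13.36.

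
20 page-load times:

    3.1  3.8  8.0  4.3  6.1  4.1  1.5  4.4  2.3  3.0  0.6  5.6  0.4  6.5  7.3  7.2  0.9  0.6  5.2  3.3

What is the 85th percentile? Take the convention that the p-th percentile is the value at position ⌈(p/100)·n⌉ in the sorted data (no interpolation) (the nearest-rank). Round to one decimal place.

Sorted: 0.4, 0.6, 0.6, 0.9, 1.5, 2.3, 3.0, 3.1, 3.3, 3.8, 4.1, 4.3, 4.4, 5.2, 5.6, 6.1, 6.5, 7.2, 7.3, 8.0.
n = 20.
Position = ⌈85/100 · 20⌉ = ⌈17⌉ = 17.
The value at rank 17 is 6.5.

6.5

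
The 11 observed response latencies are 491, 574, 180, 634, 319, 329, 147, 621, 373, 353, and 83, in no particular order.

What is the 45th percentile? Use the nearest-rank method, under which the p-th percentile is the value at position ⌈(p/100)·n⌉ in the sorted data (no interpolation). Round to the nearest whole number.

Sorted: 83, 147, 180, 319, 329, 353, 373, 491, 574, 621, 634.
n = 11.
Position = ⌈45/100 · 11⌉ = ⌈4.95⌉ = 5.
The value at rank 5 is 329.

329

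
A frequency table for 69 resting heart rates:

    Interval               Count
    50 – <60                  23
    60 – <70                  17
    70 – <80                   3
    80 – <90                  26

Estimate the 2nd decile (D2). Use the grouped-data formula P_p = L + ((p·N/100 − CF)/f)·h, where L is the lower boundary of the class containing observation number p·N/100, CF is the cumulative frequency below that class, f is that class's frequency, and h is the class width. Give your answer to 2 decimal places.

N = 69; target position k = 20/100 · 69 = 13.8.
Cumulative frequencies: 23, 40, 43, 69.
Observation 13.8 falls in the class 50 – <60.
L = 50, CF = 0, f = 23, h = 10.
P20 = 50 + ((13.8 − 0)/23)·10 = 50 + 6 = 56.

56.00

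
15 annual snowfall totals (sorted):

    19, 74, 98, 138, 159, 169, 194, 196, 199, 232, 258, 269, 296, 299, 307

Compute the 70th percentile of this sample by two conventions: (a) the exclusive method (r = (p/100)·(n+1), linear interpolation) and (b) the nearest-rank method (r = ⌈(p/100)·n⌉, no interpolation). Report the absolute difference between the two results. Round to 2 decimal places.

2.20

n = 15.
(a) r = 11.2; between ranks 11 (258) and 12 (269): 260.2.
(b) the nearest-rank method: rank 11 → 258.
|260.2 − 258| = 2.2.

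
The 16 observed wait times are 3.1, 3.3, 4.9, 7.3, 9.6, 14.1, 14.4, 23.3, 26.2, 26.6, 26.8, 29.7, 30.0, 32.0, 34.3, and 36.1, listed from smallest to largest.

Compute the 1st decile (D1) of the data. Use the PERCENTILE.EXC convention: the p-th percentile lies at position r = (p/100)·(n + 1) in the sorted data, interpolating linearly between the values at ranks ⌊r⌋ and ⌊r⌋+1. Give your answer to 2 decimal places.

n = 16.
r = (10/100)·(16 + 1) = 1.7.
Rank 1 is 3.1 and rank 2 is 3.3.
Interpolate: 3.1 + 0.7·(3.3 − 3.1) = 3.1 + 0.7·0.2 = 3.24.

3.24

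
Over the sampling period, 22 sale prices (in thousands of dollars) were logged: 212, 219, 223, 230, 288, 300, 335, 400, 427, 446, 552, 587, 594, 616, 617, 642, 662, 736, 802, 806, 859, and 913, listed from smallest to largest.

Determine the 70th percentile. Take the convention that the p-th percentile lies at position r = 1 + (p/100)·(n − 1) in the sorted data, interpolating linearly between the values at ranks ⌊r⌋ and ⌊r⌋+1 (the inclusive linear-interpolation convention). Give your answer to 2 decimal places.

634.50

n = 22.
r = 1 + (70/100)·(22 − 1) = 1 + 14.7 = 15.7.
Rank 15 is 617 and rank 16 is 642.
Interpolate: 617 + 0.7·(642 − 617) = 617 + 0.7·25 = 634.5.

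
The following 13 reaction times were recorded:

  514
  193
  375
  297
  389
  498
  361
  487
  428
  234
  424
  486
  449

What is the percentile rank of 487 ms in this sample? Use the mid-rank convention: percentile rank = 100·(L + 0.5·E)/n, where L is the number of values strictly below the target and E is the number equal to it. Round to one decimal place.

80.8

Sorted: 193, 234, 297, 361, 375, 389, 424, 428, 449, 486, 487, 498, 514.
Count below 487: L = 10; count equal: E = 1; n = 13.
Percentile rank = 100·(10 + 0.5·1)/13 = 100·10.5/13 = 80.77.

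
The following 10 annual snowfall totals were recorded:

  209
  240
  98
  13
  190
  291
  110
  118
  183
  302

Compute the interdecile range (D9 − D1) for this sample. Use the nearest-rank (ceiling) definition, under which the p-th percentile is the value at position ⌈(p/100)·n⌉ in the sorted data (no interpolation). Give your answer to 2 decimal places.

Sorted: 13, 98, 110, 118, 183, 190, 209, 240, 291, 302.
n = 10.
P10: rank ⌈10/100·10⌉ = 1 → 13.
P90: rank ⌈90/100·10⌉ = 9 → 291.
Difference: 291 − 13 = 278.

278.00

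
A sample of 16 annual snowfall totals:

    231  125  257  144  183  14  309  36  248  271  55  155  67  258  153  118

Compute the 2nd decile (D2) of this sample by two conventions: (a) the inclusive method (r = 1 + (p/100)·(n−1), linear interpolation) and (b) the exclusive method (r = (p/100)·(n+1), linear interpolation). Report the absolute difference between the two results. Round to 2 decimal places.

Sorted: 14, 36, 55, 67, 118, 125, 144, 153, 155, 183, 231, 248, 257, 258, 271, 309.
n = 16.
(a) r = 4 → value at rank 4 = 67.
(b) r = 3.4; between ranks 3 (55) and 4 (67): 59.8.
|67 − 59.8| = 7.2.

7.20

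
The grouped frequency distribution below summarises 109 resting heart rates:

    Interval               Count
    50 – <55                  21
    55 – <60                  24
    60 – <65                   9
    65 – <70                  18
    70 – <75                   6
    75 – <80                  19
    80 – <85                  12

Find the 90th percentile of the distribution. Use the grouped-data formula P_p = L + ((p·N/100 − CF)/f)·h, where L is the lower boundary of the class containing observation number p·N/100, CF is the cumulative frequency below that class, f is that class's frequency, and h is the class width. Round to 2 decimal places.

N = 109; target position k = 90/100 · 109 = 98.1.
Cumulative frequencies: 21, 45, 54, 72, 78, 97, 109.
Observation 98.1 falls in the class 80 – <85.
L = 80, CF = 97, f = 12, h = 5.
P90 = 80 + ((98.1 − 97)/12)·5 = 80 + 0.458333 = 80.4583.

80.46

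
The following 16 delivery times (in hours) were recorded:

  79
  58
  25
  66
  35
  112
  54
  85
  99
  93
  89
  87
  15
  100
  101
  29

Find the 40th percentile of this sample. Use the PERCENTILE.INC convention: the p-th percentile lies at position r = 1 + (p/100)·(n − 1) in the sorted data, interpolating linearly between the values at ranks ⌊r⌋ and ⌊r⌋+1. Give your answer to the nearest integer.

Sorted: 15, 25, 29, 35, 54, 58, 66, 79, 85, 87, 89, 93, 99, 100, 101, 112.
n = 16.
r = 1 + (40/100)·(16 − 1) = 1 + 6 = 7.
r is an integer, so P40 is the value at rank 7: 66.

66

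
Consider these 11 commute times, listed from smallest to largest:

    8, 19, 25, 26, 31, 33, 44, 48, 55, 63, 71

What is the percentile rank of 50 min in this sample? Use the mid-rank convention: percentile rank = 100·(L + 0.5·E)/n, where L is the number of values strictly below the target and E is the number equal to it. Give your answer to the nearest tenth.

Count below 50: L = 8; count equal: E = 0; n = 11.
Percentile rank = 100·(8 + 0.5·0)/11 = 100·8/11 = 72.73.

72.7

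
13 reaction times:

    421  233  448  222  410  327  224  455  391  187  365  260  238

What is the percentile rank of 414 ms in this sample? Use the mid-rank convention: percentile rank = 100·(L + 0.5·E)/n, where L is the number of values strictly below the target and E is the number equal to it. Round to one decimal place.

Sorted: 187, 222, 224, 233, 238, 260, 327, 365, 391, 410, 421, 448, 455.
Count below 414: L = 10; count equal: E = 0; n = 13.
Percentile rank = 100·(10 + 0.5·0)/13 = 100·10/13 = 76.92.

76.9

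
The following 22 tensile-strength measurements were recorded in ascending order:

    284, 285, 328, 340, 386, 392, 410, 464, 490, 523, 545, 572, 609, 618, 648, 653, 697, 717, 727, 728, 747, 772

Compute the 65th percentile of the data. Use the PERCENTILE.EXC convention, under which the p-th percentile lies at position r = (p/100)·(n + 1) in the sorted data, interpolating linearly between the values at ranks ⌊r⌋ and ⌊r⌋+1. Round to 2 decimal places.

646.50

n = 22.
r = (65/100)·(22 + 1) = 14.95.
Rank 14 is 618 and rank 15 is 648.
Interpolate: 618 + 0.95·(648 − 618) = 618 + 0.95·30 = 646.5.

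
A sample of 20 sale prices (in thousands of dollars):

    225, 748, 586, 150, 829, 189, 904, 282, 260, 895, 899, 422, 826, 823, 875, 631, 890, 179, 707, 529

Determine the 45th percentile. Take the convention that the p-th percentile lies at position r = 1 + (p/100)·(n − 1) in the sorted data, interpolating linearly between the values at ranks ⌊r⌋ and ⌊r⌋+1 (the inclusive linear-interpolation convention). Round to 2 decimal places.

610.75

Sorted: 150, 179, 189, 225, 260, 282, 422, 529, 586, 631, 707, 748, 823, 826, 829, 875, 890, 895, 899, 904.
n = 20.
r = 1 + (45/100)·(20 − 1) = 1 + 8.55 = 9.55.
Rank 9 is 586 and rank 10 is 631.
Interpolate: 586 + 0.55·(631 − 586) = 586 + 0.55·45 = 610.75.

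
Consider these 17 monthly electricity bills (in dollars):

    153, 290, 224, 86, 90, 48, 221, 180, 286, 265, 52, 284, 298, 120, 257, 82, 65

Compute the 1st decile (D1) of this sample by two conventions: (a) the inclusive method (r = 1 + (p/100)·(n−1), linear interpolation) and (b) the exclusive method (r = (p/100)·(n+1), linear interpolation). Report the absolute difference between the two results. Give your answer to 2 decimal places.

Sorted: 48, 52, 65, 82, 86, 90, 120, 153, 180, 221, 224, 257, 265, 284, 286, 290, 298.
n = 17.
(a) r = 2.6; between ranks 2 (52) and 3 (65): 59.8.
(b) r = 1.8; between ranks 1 (48) and 2 (52): 51.2.
|59.8 − 51.2| = 8.6.

8.60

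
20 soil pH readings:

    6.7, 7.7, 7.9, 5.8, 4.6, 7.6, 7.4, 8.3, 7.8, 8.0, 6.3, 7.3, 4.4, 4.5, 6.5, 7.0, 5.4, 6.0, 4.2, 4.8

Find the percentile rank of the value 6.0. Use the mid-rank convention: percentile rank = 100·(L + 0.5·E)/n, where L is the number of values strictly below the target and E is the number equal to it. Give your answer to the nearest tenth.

Sorted: 4.2, 4.4, 4.5, 4.6, 4.8, 5.4, 5.8, 6.0, 6.3, 6.5, 6.7, 7.0, 7.3, 7.4, 7.6, 7.7, 7.8, 7.9, 8.0, 8.3.
Count below 6.0: L = 7; count equal: E = 1; n = 20.
Percentile rank = 100·(7 + 0.5·1)/20 = 100·7.5/20 = 37.5.

37.5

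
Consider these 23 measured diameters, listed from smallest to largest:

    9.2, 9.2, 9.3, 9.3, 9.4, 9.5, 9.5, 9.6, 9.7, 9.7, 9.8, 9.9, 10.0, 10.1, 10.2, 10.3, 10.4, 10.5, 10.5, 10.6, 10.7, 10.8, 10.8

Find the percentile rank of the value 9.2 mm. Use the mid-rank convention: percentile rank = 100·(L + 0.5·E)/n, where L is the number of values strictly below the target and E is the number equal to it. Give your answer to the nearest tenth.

4.3

Count below 9.2: L = 0; count equal: E = 2; n = 23.
Percentile rank = 100·(0 + 0.5·2)/23 = 100·1/23 = 4.348.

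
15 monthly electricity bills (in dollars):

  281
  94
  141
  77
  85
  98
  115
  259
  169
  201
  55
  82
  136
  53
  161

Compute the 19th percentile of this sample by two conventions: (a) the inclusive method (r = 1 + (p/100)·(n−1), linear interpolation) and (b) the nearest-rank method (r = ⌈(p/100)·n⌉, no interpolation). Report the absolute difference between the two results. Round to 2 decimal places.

3.30

Sorted: 53, 55, 77, 82, 85, 94, 98, 115, 136, 141, 161, 169, 201, 259, 281.
n = 15.
(a) r = 3.66; between ranks 3 (77) and 4 (82): 80.3.
(b) the nearest-rank method: rank 3 → 77.
|80.3 − 77| = 3.3.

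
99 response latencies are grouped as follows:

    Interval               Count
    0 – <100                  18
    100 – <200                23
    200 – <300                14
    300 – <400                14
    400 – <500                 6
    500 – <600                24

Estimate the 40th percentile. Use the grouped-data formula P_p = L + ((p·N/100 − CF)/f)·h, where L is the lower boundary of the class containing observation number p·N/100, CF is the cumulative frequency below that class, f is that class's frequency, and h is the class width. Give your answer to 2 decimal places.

N = 99; target position k = 40/100 · 99 = 39.6.
Cumulative frequencies: 18, 41, 55, 69, 75, 99.
Observation 39.6 falls in the class 100 – <200.
L = 100, CF = 18, f = 23, h = 100.
P40 = 100 + ((39.6 − 18)/23)·100 = 100 + 93.913 = 193.913.

193.91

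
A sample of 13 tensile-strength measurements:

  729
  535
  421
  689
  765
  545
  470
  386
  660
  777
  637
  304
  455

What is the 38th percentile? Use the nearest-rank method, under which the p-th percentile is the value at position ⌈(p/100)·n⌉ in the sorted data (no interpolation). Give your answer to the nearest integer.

Sorted: 304, 386, 421, 455, 470, 535, 545, 637, 660, 689, 729, 765, 777.
n = 13.
Position = ⌈38/100 · 13⌉ = ⌈4.94⌉ = 5.
The value at rank 5 is 470.

470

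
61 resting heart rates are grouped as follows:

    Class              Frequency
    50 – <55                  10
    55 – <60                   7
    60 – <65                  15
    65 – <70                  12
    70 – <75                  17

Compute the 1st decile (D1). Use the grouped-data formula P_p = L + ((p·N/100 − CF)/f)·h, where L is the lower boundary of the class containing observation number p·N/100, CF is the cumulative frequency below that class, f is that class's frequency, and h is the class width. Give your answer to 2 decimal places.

N = 61; target position k = 10/100 · 61 = 6.1.
Cumulative frequencies: 10, 17, 32, 44, 61.
Observation 6.1 falls in the class 50 – <55.
L = 50, CF = 0, f = 10, h = 5.
P10 = 50 + ((6.1 − 0)/10)·5 = 50 + 3.05 = 53.05.

53.05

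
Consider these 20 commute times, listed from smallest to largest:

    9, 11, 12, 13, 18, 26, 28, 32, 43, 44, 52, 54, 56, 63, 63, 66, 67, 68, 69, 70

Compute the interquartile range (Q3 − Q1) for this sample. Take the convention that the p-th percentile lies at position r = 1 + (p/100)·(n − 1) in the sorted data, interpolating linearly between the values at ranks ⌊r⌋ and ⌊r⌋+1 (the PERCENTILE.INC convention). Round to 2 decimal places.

n = 20.
P25: r = 5.75; ranks 5–6 are 18, 26; interpolating gives 24.
P75: r = 15.25; ranks 15–16 are 63, 66; interpolating gives 63.75.
Difference: 63.75 − 24 = 39.75.

39.75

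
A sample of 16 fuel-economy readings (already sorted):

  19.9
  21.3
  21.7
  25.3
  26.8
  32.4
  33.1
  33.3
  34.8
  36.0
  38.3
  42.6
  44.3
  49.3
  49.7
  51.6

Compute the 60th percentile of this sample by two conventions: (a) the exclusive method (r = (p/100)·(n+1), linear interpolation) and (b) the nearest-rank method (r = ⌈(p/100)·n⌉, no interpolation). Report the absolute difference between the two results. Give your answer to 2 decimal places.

0.46

n = 16.
(a) r = 10.2; between ranks 10 (36.0) and 11 (38.3): 36.46.
(b) the nearest-rank method: rank 10 → 36.
|36.46 − 36| = 0.46.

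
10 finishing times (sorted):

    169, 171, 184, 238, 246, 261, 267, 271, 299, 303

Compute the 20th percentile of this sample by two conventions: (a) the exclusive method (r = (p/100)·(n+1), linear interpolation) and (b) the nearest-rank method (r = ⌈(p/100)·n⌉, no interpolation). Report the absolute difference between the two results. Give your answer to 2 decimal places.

n = 10.
(a) r = 2.2; between ranks 2 (171) and 3 (184): 173.6.
(b) the nearest-rank method: rank 2 → 171.
|173.6 − 171| = 2.6.

2.60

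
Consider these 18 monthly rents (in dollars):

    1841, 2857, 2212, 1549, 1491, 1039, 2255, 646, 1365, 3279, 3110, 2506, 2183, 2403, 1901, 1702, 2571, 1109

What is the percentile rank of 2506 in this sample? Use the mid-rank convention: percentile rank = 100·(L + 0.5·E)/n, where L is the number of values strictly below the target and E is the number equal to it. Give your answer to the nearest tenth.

75.0

Sorted: 646, 1039, 1109, 1365, 1491, 1549, 1702, 1841, 1901, 2183, 2212, 2255, 2403, 2506, 2571, 2857, 3110, 3279.
Count below 2506: L = 13; count equal: E = 1; n = 18.
Percentile rank = 100·(13 + 0.5·1)/18 = 100·13.5/18 = 75.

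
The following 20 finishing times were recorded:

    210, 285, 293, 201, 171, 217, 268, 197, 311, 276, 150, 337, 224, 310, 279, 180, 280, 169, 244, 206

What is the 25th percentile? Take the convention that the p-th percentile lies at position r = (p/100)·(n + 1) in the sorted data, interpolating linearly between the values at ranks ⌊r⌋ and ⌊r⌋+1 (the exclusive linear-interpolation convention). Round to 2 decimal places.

Sorted: 150, 169, 171, 180, 197, 201, 206, 210, 217, 224, 244, 268, 276, 279, 280, 285, 293, 310, 311, 337.
n = 20.
r = (25/100)·(20 + 1) = 5.25.
Rank 5 is 197 and rank 6 is 201.
Interpolate: 197 + 0.25·(201 − 197) = 197 + 0.25·4 = 198.

198.00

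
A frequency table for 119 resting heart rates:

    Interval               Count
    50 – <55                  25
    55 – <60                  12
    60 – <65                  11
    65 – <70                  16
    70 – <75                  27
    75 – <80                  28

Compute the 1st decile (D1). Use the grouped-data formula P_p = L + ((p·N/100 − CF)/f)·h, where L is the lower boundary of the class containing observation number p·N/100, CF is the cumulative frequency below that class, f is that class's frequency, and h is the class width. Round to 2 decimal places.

N = 119; target position k = 10/100 · 119 = 11.9.
Cumulative frequencies: 25, 37, 48, 64, 91, 119.
Observation 11.9 falls in the class 50 – <55.
L = 50, CF = 0, f = 25, h = 5.
P10 = 50 + ((11.9 − 0)/25)·5 = 50 + 2.38 = 52.38.

52.38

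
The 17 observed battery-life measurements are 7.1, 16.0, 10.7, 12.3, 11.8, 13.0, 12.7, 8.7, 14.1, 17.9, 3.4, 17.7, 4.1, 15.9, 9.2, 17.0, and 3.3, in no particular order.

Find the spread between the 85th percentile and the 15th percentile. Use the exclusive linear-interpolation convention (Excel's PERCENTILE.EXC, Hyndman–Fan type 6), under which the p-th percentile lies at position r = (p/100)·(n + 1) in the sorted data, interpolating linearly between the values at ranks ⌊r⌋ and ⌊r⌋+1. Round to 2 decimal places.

Sorted: 3.3, 3.4, 4.1, 7.1, 8.7, 9.2, 10.7, 11.8, 12.3, 12.7, 13.0, 14.1, 15.9, 16.0, 17.0, 17.7, 17.9.
n = 17.
P15: r = 2.7; ranks 2–3 are 3.4, 4.1; interpolating gives 3.89.
P85: r = 15.3; ranks 15–16 are 17.0, 17.7; interpolating gives 17.21.
Difference: 17.21 − 3.89 = 13.32.

13.32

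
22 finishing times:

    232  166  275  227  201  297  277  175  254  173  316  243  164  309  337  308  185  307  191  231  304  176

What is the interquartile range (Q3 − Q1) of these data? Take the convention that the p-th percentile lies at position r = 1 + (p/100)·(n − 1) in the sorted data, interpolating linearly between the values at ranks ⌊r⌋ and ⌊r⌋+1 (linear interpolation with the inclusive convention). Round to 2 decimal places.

Sorted: 164, 166, 173, 175, 176, 185, 191, 201, 227, 231, 232, 243, 254, 275, 277, 297, 304, 307, 308, 309, 316, 337.
n = 22.
P25: r = 6.25; ranks 6–7 are 185, 191; interpolating gives 186.5.
P75: r = 16.75; ranks 16–17 are 297, 304; interpolating gives 302.25.
Difference: 302.25 − 186.5 = 115.75.

115.75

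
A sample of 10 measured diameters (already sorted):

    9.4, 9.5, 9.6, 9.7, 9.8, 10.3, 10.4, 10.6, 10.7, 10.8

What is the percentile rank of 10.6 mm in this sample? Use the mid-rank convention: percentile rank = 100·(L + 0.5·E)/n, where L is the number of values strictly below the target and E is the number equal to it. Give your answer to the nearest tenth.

75.0

Count below 10.6: L = 7; count equal: E = 1; n = 10.
Percentile rank = 100·(7 + 0.5·1)/10 = 100·7.5/10 = 75.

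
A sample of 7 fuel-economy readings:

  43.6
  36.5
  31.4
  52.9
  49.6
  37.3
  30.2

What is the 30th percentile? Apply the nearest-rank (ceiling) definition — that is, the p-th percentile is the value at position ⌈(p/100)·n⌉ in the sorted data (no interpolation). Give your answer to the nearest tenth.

36.5

Sorted: 30.2, 31.4, 36.5, 37.3, 43.6, 49.6, 52.9.
n = 7.
Position = ⌈30/100 · 7⌉ = ⌈2.1⌉ = 3.
The value at rank 3 is 36.5.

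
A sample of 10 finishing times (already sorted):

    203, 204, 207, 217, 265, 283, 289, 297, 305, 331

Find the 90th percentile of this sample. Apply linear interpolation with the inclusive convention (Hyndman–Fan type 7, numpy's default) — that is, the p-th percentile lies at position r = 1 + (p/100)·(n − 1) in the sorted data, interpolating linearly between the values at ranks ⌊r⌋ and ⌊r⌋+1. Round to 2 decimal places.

307.60

n = 10.
r = 1 + (90/100)·(10 − 1) = 1 + 8.1 = 9.1.
Rank 9 is 305 and rank 10 is 331.
Interpolate: 305 + 0.1·(331 − 305) = 305 + 0.1·26 = 307.6.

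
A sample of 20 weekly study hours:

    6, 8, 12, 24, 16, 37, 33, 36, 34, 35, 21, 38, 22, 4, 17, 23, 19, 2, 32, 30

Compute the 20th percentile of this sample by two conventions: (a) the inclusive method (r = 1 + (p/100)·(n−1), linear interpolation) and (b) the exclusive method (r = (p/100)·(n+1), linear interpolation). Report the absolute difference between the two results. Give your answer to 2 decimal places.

2.40

Sorted: 2, 4, 6, 8, 12, 16, 17, 19, 21, 22, 23, 24, 30, 32, 33, 34, 35, 36, 37, 38.
n = 20.
(a) r = 4.8; between ranks 4 (8) and 5 (12): 11.2.
(b) r = 4.2; between ranks 4 (8) and 5 (12): 8.8.
|11.2 − 8.8| = 2.4.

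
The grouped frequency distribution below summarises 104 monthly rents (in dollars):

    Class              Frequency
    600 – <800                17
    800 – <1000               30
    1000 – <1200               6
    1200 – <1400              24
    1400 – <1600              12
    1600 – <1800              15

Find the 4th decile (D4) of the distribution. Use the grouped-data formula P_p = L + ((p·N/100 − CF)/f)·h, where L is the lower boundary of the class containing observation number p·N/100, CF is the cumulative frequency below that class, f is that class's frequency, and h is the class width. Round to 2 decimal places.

N = 104; target position k = 40/100 · 104 = 41.6.
Cumulative frequencies: 17, 47, 53, 77, 89, 104.
Observation 41.6 falls in the class 800 – <1000.
L = 800, CF = 17, f = 30, h = 200.
P40 = 800 + ((41.6 − 17)/30)·200 = 800 + 164 = 964.

964.00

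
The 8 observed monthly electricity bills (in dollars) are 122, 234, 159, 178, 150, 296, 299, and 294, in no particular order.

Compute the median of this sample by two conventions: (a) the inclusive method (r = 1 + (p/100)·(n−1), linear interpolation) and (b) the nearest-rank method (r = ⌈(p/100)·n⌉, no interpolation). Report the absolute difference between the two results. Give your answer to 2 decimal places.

Sorted: 122, 150, 159, 178, 234, 294, 296, 299.
n = 8.
(a) r = 4.5; between ranks 4 (178) and 5 (234): 206.
(b) the nearest-rank method: rank 4 → 178.
|206 − 178| = 28.

28.00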